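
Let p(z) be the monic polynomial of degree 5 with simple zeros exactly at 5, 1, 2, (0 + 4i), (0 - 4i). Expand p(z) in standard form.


The polynomial is p(z) = ∏_{α ∈ S} (z − α), where S = {5, 1, 2, (0 + 4i), (0 - 4i)}.
Expanding the product yields: p(z) = z^5 -8·z^4 + 33·z^3 -138·z^2 + 272·z -160.
Note conjugate pairs combine to real quadratics: (z − (0+4i))(z − (0−4i)) = z² + 16.
The resulting polynomial has degree 5 and real coefficients as required.

p(z) = z^5 -8·z^4 + 33·z^3 -138·z^2 + 272·z -160.


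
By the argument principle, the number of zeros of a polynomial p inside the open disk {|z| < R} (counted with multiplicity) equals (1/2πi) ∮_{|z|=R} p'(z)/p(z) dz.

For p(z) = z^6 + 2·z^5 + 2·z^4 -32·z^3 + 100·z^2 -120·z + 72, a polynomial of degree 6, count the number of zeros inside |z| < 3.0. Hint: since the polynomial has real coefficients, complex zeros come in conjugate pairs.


The zeros of p are: (1 + 1i), (1 - 1i), (1 + 1i), (1 - 1i), (-3 + 3i), (-3 - 3i).
Their magnitudes are: 1.414, 1.414, 1.414, 1.414, 4.243, 4.243.
Zeros with |z| < R = 3.0: (1 + 1i), (1 - 1i), (1 + 1i), (1 - 1i).
Count = 4.
By the argument principle, (1/2πi) ∮_{|z|=R} p'(z)/p(z) dz equals exactly this count.

Number of zeros inside |z| < 3.0: 4.


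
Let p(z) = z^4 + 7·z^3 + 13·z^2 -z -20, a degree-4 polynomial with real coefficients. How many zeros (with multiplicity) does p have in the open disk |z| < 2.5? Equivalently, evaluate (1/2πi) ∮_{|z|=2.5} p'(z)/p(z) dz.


The zeros of p are: (-2 + 1i), (-2 - 1i), 1, -4.
Their magnitudes are: 2.236, 2.236, 1, 4.
Zeros with |z| < R = 2.5: (-2 + 1i), (-2 - 1i), 1.
Count = 3.
By the argument principle, (1/2πi) ∮_{|z|=R} p'(z)/p(z) dz equals exactly this count.

Number of zeros inside |z| < 2.5: 3.


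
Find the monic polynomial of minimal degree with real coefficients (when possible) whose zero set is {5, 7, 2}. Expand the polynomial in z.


The polynomial is p(z) = ∏_{α ∈ S} (z − α), where S = {5, 7, 2}.
Expanding the product yields: p(z) = z^3 -14·z^2 + 59·z -70.
The resulting polynomial has degree 3 and real coefficients as required.

p(z) = z^3 -14·z^2 + 59·z -70.


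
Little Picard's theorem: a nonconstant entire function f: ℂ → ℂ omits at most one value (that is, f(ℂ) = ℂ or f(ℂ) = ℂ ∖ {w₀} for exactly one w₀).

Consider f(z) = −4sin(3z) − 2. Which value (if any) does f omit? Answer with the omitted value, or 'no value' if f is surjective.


Little Picard bounds the complement of f(ℂ) to at most one point.
sin is entire and surjective onto ℂ: for every w ∈ ℂ, sin(ζ) = w has a solution ζ ∈ ℂ (e.g., via the complex inverse arcsin). With ζ = 3z this gives z = ζ/(3). Then -4·sin(3z) takes every value in -4·ℂ = ℂ, and adding -2 is a bijection of ℂ. So f is surjective and omits no value. (Note: only on the real line is sin bounded by [−1, 1].)

Omitted value: no value.


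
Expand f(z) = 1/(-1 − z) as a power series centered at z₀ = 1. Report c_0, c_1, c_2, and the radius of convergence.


Let w = z − z₀, so z = z₀ + w.
Then -1 − z = -1 − (z₀ + w) = (-1 − z₀) − w = -2 − w.
f(z) = 1/(-2 − w) = (1/(-2)) · 1/(1 − w/(-2)) = Σ_{n≥0} w^n / (-2)^(n+1).
So c_n = 1/(-2)^(n+1):
  c_0 = 1/(-2)^1 = -1/2.
  c_1 = 1/(-2)^2 = 1/4.
  c_2 = 1/(-2)^3 = -1/8.
The series is valid for |w/d| < 1, i.e. |z − z₀| < |d|.
Radius of convergence: R = |-1 − z₀| = |-2| = 2 (distance from z₀ to the singularity z = -1).

c_0 = -1/2, c_1 = 1/4, c_2 = -1/8; R = 2.


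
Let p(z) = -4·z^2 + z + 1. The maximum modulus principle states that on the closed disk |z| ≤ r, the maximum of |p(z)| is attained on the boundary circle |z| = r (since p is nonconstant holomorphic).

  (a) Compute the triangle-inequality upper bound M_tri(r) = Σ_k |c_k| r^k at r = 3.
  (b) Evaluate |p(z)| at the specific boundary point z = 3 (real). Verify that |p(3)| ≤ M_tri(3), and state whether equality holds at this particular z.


Coefficients: c_0 = 1, c_1 = 1, c_2 = -4. Radius r = 3.
Part (a). Triangle bound: M_tri(r) = Σ_k |c_k| r^k
  = |1|·3^0 + |1|·3^1 + |-4|·3^2
  = 1 + 3 + 36 = 40.
This bounds M(r) := max_{|z|=r} |p(z)| from above; equality holds iff all terms c_k z^k can be made to align in phase at a single z on |z|=r.
Part (b). At z = 3 (real, on the circle |z| = r):
  p(3) = (1)·3^0 + (1)·3^1 + (-4)·3^2 = -32.
  |p(3)| = 32.
Check: |p(3)| = 32 ≤ 40 = M_tri(3). ✓ Equality does not hold at z = 3 (the coefficients have mixed signs, so the terms do not all align in phase there).

M_tri(3) = 40; |p(3)| = 32; equality at z=3: no.


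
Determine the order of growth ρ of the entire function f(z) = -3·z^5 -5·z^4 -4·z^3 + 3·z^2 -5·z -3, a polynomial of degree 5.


|f(z)| ≤ Σ|c_k|·r^k = O(r^5) as r → ∞. Polynomial growth is O(e^{r^ε}) for every ε > 0 (since r^5/e^{r^ε} → 0), so ρ ≤ ε for all ε > 0, i.e. ρ = 0. Every nonconstant polynomial has order 0.
Therefore ρ = 0.

Order ρ = 0.


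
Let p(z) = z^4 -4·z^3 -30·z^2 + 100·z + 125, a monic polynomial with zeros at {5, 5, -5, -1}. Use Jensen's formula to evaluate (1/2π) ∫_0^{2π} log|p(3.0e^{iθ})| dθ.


Zeros: -5, -1, 5, 5; r = 3.0.
Inside |z| < r: -1. Outside (|z| ≥ r): -5, 5, 5.
p(0) = 125, so log|p(0)| = log(125) = 4.8283.
Apply Jensen: I(r) = log|p(0)| + Σ_k log(r/|z_k|), summed over zeros inside |z| < r.
  log(r/|z_k|) for z_k = -1: log(3.0/1) = 1.0986
  Outside zeros (-5, 5, 5) contribute nothing to the Jensen sum.
Sum over inside zeros: 1.0986.
I(r) = log|p(0)| + (inside sum) = 4.8283 + 1.0986 = 5.9269.
Note: since some zeros are outside |z| ≤ r, the simplified n·log(r) form does NOT apply — only the inside zeros contribute.

I(r) ≈ 5.9269.


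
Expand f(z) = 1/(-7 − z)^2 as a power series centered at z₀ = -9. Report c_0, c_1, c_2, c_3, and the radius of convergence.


Let w = z − z₀, so z = z₀ + w.
Then -7 − z = -7 − (z₀ + w) = (-7 − z₀) − w = 2 − w.
f(z) = 1/(2 − w)^2 = (1/(2)^2) · (1 − w/(2))^{−2}.
By the binomial series (1−u)^{−2} = Σ_{n≥0} C(n+1, 1) u^n for |u|<1, with u = w/(2):
  c_n = C(n+1, 1) / (2)^(n+2).
  c_0 = 1/(2)^2 = 1/4.
  c_1 = 2/(2)^3 = 1/4.
  c_2 = 3/(2)^4 = 3/16.
  c_3 = 4/(2)^5 = 1/8.
The series is valid for |w/d| < 1, i.e. |z − z₀| < |d|.
Radius of convergence: R = |-7 − z₀| = |2| = 2 (distance from z₀ to the singularity z = -7).

c_0 = 1/4, c_1 = 1/4, c_2 = 3/16, c_3 = 1/8; R = 2.


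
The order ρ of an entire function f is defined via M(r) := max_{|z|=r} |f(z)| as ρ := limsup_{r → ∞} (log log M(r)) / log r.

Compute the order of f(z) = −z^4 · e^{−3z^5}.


M(r) = max_{|z|=r} |-1|·|z|^4·|e^{−3z^5}| = 1·r^4 · e^{3r^5} (the factors attain their maxima compatibly on |z|=r). Then log M(r) = log 1 + 4·log r + 3r^5, dominated by the last term, so log log M(r) ~ 5·log r. The polynomial factor -1z^4 contributes only a log r term and does not affect the order. ρ = 5.
Therefore ρ = 5.

Order ρ = 5.


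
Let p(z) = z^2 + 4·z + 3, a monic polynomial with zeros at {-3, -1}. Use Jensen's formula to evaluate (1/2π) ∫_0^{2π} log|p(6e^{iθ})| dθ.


Zeros: -3, -1; r = 6.
Inside |z| < r: -3, -1. Outside (|z| ≥ r): ∅.
p(0) = 3, so log|p(0)| = log(3) = 1.0986.
Apply Jensen: I(r) = log|p(0)| + Σ_k log(r/|z_k|), summed over zeros inside |z| < r.
  log(r/|z_k|) for z_k = -3: log(6/3) = 0.6931
  log(r/|z_k|) for z_k = -1: log(6/1) = 1.7918
Sum over inside zeros: 2.4849.
I(r) = log|p(0)| + (inside sum) = 1.0986 + 2.4849 = 3.5835.
Closed form (all zeros inside, monic): I(r) = n·log(r) = 2·log(6) = 3.5835. ✓

I(r) ≈ 3.5835.


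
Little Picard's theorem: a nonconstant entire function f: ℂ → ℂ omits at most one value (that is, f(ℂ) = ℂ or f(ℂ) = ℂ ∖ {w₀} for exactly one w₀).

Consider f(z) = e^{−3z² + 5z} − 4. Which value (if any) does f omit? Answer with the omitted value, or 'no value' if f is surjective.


Little Picard bounds the complement of f(ℂ) to at most one point.
The exponent g(z) = −3z² + 5z is a nonconstant polynomial, hence surjective onto ℂ. So e^{g(z)} takes every value in {e^w : w ∈ ℂ} = ℂ ∖ {0}. Adding -4 shifts the range to ℂ ∖ {-4}. f omits exactly -4.

Omitted value: -4.


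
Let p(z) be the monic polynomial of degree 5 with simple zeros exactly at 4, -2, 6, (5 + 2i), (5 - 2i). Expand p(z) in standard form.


The polynomial is p(z) = ∏_{α ∈ S} (z − α), where S = {4, -2, 6, (5 + 2i), (5 - 2i)}.
Expanding the product yields: p(z) = z^5 -18·z^4 + 113·z^3 -224·z^2 -364·z + 1392.
Note conjugate pairs combine to real quadratics: (z − (5+2i))(z − (5−2i)) = z² − 10z + 29.
The resulting polynomial has degree 5 and real coefficients as required.

p(z) = z^5 -18·z^4 + 113·z^3 -224·z^2 -364·z + 1392.


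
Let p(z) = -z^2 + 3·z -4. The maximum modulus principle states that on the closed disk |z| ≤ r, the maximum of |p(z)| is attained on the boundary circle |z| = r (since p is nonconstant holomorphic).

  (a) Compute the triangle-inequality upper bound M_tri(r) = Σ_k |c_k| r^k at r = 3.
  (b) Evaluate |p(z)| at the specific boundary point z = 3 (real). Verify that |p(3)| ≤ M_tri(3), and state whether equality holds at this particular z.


Coefficients: c_0 = -4, c_1 = 3, c_2 = -1. Radius r = 3.
Part (a). Triangle bound: M_tri(r) = Σ_k |c_k| r^k
  = |-4|·3^0 + |3|·3^1 + |-1|·3^2
  = 4 + 9 + 9 = 22.
This bounds M(r) := max_{|z|=r} |p(z)| from above; equality holds iff all terms c_k z^k can be made to align in phase at a single z on |z|=r.
Part (b). At z = 3 (real, on the circle |z| = r):
  p(3) = (-4)·3^0 + (3)·3^1 + (-1)·3^2 = -4.
  |p(3)| = 4.
Check: |p(3)| = 4 ≤ 22 = M_tri(3). ✓ Equality does not hold at z = 3 (the coefficients have mixed signs, so the terms do not all align in phase there).

M_tri(3) = 22; |p(3)| = 4; equality at z=3: no.


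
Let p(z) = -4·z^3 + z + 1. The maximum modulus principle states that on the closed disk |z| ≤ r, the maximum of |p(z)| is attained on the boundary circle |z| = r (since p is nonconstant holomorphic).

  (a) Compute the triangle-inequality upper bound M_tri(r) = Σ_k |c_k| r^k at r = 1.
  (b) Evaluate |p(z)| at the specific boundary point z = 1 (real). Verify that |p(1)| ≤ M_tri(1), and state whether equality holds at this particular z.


Coefficients: c_0 = 1, c_1 = 1, c_2 = 0, c_3 = -4. Radius r = 1.
Part (a). Triangle bound: M_tri(r) = Σ_k |c_k| r^k
  = |1|·1^0 + |1|·1^1 + |0|·1^2 + |-4|·1^3
  = 1 + 1 + 0 + 4 = 6.
This bounds M(r) := max_{|z|=r} |p(z)| from above; equality holds iff all terms c_k z^k can be made to align in phase at a single z on |z|=r.
Part (b). At z = 1 (real, on the circle |z| = r):
  p(1) = (1)·1^0 + (1)·1^1 + (0)·1^2 + (-4)·1^3 = -2.
  |p(1)| = 2.
Check: |p(1)| = 2 ≤ 6 = M_tri(1). ✓ Equality does not hold at z = 1 (the coefficients have mixed signs, so the terms do not all align in phase there).

M_tri(1) = 6; |p(1)| = 2; equality at z=1: no.


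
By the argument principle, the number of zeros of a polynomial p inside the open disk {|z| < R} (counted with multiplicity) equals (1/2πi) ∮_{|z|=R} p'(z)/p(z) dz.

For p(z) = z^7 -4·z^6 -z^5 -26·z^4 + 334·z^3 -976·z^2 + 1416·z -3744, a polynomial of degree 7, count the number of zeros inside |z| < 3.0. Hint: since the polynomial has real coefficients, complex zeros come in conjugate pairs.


The zeros of p are: (3 + 2i), (3 - 2i), 4, (0 + 2i), (0 - 2i), (-3 + 3i), (-3 - 3i).
Their magnitudes are: 3.606, 3.606, 4, 2, 2, 4.243, 4.243.
Zeros with |z| < R = 3.0: (0 + 2i), (0 - 2i).
Count = 2.
By the argument principle, (1/2πi) ∮_{|z|=R} p'(z)/p(z) dz equals exactly this count.

Number of zeros inside |z| < 3.0: 2.


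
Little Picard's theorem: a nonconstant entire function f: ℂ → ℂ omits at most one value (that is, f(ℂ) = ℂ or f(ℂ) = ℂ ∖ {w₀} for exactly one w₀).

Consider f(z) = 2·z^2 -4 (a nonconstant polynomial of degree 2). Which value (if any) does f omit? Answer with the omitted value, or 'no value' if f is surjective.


Little Picard bounds the complement of f(ℂ) to at most one point.
For every w ∈ ℂ, the equation p(z) − w = 0 is a nonconstant polynomial in z and hence has at least one root by the fundamental theorem of algebra. So p is surjective onto ℂ, omitting no value.

Omitted value: no value.


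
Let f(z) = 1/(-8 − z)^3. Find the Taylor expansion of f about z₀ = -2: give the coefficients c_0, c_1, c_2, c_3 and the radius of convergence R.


Let w = z − z₀, so z = z₀ + w.
Then -8 − z = -8 − (z₀ + w) = (-8 − z₀) − w = -6 − w.
f(z) = 1/(-6 − w)^3 = (1/(-6)^3) · (1 − w/(-6))^{−3}.
By the binomial series (1−u)^{−3} = Σ_{n≥0} C(n+2, 2) u^n for |u|<1, with u = w/(-6):
  c_n = C(n+2, 2) / (-6)^(n+3).
  c_0 = 1/(-6)^3 = -1/216.
  c_1 = 3/(-6)^4 = 1/432.
  c_2 = 6/(-6)^5 = -1/1296.
  c_3 = 10/(-6)^6 = 5/23328.
The series is valid for |w/d| < 1, i.e. |z − z₀| < |d|.
Radius of convergence: R = |-8 − z₀| = |-6| = 6 (distance from z₀ to the singularity z = -8).

c_0 = -1/216, c_1 = 1/432, c_2 = -1/1296, c_3 = 5/23328; R = 6.


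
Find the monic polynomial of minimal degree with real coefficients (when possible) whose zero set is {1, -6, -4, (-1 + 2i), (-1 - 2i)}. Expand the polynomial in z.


The polynomial is p(z) = ∏_{α ∈ S} (z − α), where S = {1, -6, -4, (-1 + 2i), (-1 - 2i)}.
Expanding the product yields: p(z) = z^5 + 11·z^4 + 37·z^3 + 49·z^2 + 22·z -120.
Note conjugate pairs combine to real quadratics: (z − (-1+2i))(z − (-1−2i)) = z² + 2z + 5.
The resulting polynomial has degree 5 and real coefficients as required.

p(z) = z^5 + 11·z^4 + 37·z^3 + 49·z^2 + 22·z -120.


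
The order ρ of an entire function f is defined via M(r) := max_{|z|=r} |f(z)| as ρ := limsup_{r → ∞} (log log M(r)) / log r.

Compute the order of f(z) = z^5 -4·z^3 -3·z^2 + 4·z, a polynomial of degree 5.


|f(z)| ≤ Σ|c_k|·r^k = O(r^5) as r → ∞. Polynomial growth is O(e^{r^ε}) for every ε > 0 (since r^5/e^{r^ε} → 0), so ρ ≤ ε for all ε > 0, i.e. ρ = 0. Every nonconstant polynomial has order 0.
Therefore ρ = 0.

Order ρ = 0.


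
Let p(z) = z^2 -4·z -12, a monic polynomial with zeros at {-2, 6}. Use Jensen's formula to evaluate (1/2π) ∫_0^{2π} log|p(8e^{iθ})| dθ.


Zeros: -2, 6; r = 8.
Inside |z| < r: -2, 6. Outside (|z| ≥ r): ∅.
p(0) = -12, so log|p(0)| = log(12) = 2.4849.
Apply Jensen: I(r) = log|p(0)| + Σ_k log(r/|z_k|), summed over zeros inside |z| < r.
  log(r/|z_k|) for z_k = -2: log(8/2) = 1.3863
  log(r/|z_k|) for z_k = 6: log(8/6) = 0.2877
Sum over inside zeros: 1.6740.
I(r) = log|p(0)| + (inside sum) = 2.4849 + 1.6740 = 4.1589.
Closed form (all zeros inside, monic): I(r) = n·log(r) = 2·log(8) = 4.1589. ✓

I(r) ≈ 4.1589.


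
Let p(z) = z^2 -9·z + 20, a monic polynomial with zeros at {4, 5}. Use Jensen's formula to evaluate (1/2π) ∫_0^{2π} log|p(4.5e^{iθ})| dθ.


Zeros: 4, 5; r = 4.5.
Inside |z| < r: 4. Outside (|z| ≥ r): 5.
p(0) = 20, so log|p(0)| = log(20) = 2.9957.
Apply Jensen: I(r) = log|p(0)| + Σ_k log(r/|z_k|), summed over zeros inside |z| < r.
  log(r/|z_k|) for z_k = 4: log(4.5/4) = 0.1178
  Outside zeros (5) contribute nothing to the Jensen sum.
Sum over inside zeros: 0.1178.
I(r) = log|p(0)| + (inside sum) = 2.9957 + 0.1178 = 3.1135.
Note: since some zeros are outside |z| ≤ r, the simplified n·log(r) form does NOT apply — only the inside zeros contribute.

I(r) ≈ 3.1135.


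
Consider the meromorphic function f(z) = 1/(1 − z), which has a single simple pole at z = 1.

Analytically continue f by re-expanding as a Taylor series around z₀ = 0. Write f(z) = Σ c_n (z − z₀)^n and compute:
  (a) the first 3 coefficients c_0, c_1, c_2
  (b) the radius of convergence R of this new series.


Let w = z − z₀, so z = z₀ + w.
Then 1 − z = 1 − (z₀ + w) = (1 − z₀) − w = 1 − w.
f(z) = 1/(1 − w) = (1/(1)) · 1/(1 − w/(1)) = Σ_{n≥0} w^n / (1)^(n+1).
So c_n = 1/(1)^(n+1):
  c_0 = 1/(1)^1 = 1.
  c_1 = 1/(1)^2 = 1.
  c_2 = 1/(1)^3 = 1.
The series is valid for |w/d| < 1, i.e. |z − z₀| < |d|.
Radius of convergence: R = |1 − z₀| = |1| = 1 (distance from z₀ to the singularity z = 1).

c_0 = 1, c_1 = 1, c_2 = 1; R = 1.


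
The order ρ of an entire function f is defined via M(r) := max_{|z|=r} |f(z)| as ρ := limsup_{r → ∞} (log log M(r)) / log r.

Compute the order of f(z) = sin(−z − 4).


sin(w) is a linear combination of e^{iw} and e^{−iw} (or e^w, e^{−w} in the hyperbolic case), so |sin(w)| ≤ e^{|w|}. With w = −z − 4, |w| ≤ 1|z| + 4 = 1r + 4 on |z| = r, giving M(r) ≤ e^{1r + 4}, so ρ ≤ 1. On a suitable ray (z = it for sin/cos; z = t for sinh/cosh, t real → ∞), |sin(−z − 4)| grows like e^{1|t|}/2, so ρ ≥ 1. Hence ρ = 1.
Therefore ρ = 1.

Order ρ = 1.


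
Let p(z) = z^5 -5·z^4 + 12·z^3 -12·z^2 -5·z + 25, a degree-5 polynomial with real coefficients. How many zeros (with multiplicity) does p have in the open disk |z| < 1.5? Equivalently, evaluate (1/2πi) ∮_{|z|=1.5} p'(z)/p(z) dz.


The zeros of p are: (1 + 2i), (1 - 2i), -1, (2 + 1i), (2 - 1i).
Their magnitudes are: 2.236, 2.236, 1, 2.236, 2.236.
Zeros with |z| < R = 1.5: -1.
Count = 1.
By the argument principle, (1/2πi) ∮_{|z|=R} p'(z)/p(z) dz equals exactly this count.

Number of zeros inside |z| < 1.5: 1.


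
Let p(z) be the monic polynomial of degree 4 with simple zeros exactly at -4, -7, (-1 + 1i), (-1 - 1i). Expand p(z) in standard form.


The polynomial is p(z) = ∏_{α ∈ S} (z − α), where S = {-4, -7, (-1 + 1i), (-1 - 1i)}.
Expanding the product yields: p(z) = z^4 + 13·z^3 + 52·z^2 + 78·z + 56.
Note conjugate pairs combine to real quadratics: (z − (-1+1i))(z − (-1−1i)) = z² + 2z + 2.
The resulting polynomial has degree 4 and real coefficients as required.

p(z) = z^4 + 13·z^3 + 52·z^2 + 78·z + 56.


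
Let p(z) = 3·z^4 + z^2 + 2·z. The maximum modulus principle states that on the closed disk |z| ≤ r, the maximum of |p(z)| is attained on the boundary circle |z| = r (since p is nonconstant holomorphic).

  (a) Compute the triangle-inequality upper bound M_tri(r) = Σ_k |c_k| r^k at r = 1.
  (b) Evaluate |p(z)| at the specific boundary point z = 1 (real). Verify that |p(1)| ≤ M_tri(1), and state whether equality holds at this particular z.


Coefficients: c_0 = 0, c_1 = 2, c_2 = 1, c_3 = 0, c_4 = 3. Radius r = 1.
Part (a). Triangle bound: M_tri(r) = Σ_k |c_k| r^k
  = |0|·1^0 + |2|·1^1 + |1|·1^2 + |0|·1^3 + |3|·1^4
  = 0 + 2 + 1 + 0 + 3 = 6.
This bounds M(r) := max_{|z|=r} |p(z)| from above; equality holds iff all terms c_k z^k can be made to align in phase at a single z on |z|=r.
Part (b). At z = 1 (real, on the circle |z| = r):
  p(1) = (0)·1^0 + (2)·1^1 + (1)·1^2 + (0)·1^3 + (3)·1^4 = 6.
  |p(1)| = 6.
Since all nonzero coefficients share the same sign, |p(1)| = 6 = M_tri(1); the triangle bound is attained at z = 1, so in fact M(r) = 6.

M_tri(1) = 6; |p(1)| = 6; equality at z=1: yes.


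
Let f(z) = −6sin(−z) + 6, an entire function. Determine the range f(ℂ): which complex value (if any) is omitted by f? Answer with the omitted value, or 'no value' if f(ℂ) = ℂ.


Little Picard bounds the complement of f(ℂ) to at most one point.
sin is entire and surjective onto ℂ: for every w ∈ ℂ, sin(ζ) = w has a solution ζ ∈ ℂ (e.g., via the complex inverse arcsin). With ζ = −z this gives z = ζ/(-1). Then -6·sin(−z) takes every value in -6·ℂ = ℂ, and adding 6 is a bijection of ℂ. So f is surjective and omits no value. (Note: only on the real line is sin bounded by [−1, 1].)

Omitted value: no value.


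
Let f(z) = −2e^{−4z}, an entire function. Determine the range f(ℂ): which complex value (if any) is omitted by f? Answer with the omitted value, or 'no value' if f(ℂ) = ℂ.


Little Picard bounds the complement of f(ℂ) to at most one point.
e^{−4z} is never zero on ℂ, so -2·e^{−4z} takes every value in ℂ ∖ {0}. Adding 0 shifts the range to ℂ ∖ {0}. Thus f omits exactly the value 0.

Omitted value: 0.


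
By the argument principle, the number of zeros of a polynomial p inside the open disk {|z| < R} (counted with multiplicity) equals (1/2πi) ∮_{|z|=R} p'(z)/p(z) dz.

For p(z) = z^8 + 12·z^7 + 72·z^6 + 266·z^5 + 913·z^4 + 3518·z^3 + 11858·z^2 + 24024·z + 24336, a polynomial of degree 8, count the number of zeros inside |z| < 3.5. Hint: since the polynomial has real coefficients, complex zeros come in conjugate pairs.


The zeros of p are: (-2 + 2i), (-2 - 2i), (-3 + 3i), (-3 - 3i), (-3 + 2i), (-3 - 2i), (2 + 3i), (2 - 3i).
Their magnitudes are: 2.828, 2.828, 4.243, 4.243, 3.606, 3.606, 3.606, 3.606.
Zeros with |z| < R = 3.5: (-2 + 2i), (-2 - 2i).
Count = 2.
By the argument principle, (1/2πi) ∮_{|z|=R} p'(z)/p(z) dz equals exactly this count.

Number of zeros inside |z| < 3.5: 2.


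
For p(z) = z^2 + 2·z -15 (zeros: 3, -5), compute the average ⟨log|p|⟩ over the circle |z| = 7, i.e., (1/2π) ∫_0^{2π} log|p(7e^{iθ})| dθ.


Zeros: -5, 3; r = 7.
Inside |z| < r: -5, 3. Outside (|z| ≥ r): ∅.
p(0) = -15, so log|p(0)| = log(15) = 2.7081.
Apply Jensen: I(r) = log|p(0)| + Σ_k log(r/|z_k|), summed over zeros inside |z| < r.
  log(r/|z_k|) for z_k = 3: log(7/3) = 0.8473
  log(r/|z_k|) for z_k = -5: log(7/5) = 0.3365
Sum over inside zeros: 1.1838.
I(r) = log|p(0)| + (inside sum) = 2.7081 + 1.1838 = 3.8918.
Closed form (all zeros inside, monic): I(r) = n·log(r) = 2·log(7) = 3.8918. ✓

I(r) ≈ 3.8918.


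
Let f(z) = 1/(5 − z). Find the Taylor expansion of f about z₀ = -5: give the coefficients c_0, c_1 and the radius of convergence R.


Let w = z − z₀, so z = z₀ + w.
Then 5 − z = 5 − (z₀ + w) = (5 − z₀) − w = 10 − w.
f(z) = 1/(10 − w) = (1/(10)) · 1/(1 − w/(10)) = Σ_{n≥0} w^n / (10)^(n+1).
So c_n = 1/(10)^(n+1):
  c_0 = 1/(10)^1 = 1/10.
  c_1 = 1/(10)^2 = 1/100.
The series is valid for |w/d| < 1, i.e. |z − z₀| < |d|.
Radius of convergence: R = |5 − z₀| = |10| = 10 (distance from z₀ to the singularity z = 5).

c_0 = 1/10, c_1 = 1/100; R = 10.


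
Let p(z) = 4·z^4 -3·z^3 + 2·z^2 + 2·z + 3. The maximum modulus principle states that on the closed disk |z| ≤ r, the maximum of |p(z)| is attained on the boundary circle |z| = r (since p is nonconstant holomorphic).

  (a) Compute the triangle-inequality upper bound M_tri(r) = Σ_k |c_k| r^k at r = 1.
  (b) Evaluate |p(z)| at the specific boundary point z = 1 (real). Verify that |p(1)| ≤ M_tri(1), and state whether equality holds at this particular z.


Coefficients: c_0 = 3, c_1 = 2, c_2 = 2, c_3 = -3, c_4 = 4. Radius r = 1.
Part (a). Triangle bound: M_tri(r) = Σ_k |c_k| r^k
  = |3|·1^0 + |2|·1^1 + |2|·1^2 + |-3|·1^3 + |4|·1^4
  = 3 + 2 + 2 + 3 + 4 = 14.
This bounds M(r) := max_{|z|=r} |p(z)| from above; equality holds iff all terms c_k z^k can be made to align in phase at a single z on |z|=r.
Part (b). At z = 1 (real, on the circle |z| = r):
  p(1) = (3)·1^0 + (2)·1^1 + (2)·1^2 + (-3)·1^3 + (4)·1^4 = 8.
  |p(1)| = 8.
Check: |p(1)| = 8 ≤ 14 = M_tri(1). ✓ Equality does not hold at z = 1 (the coefficients have mixed signs, so the terms do not all align in phase there).

M_tri(1) = 14; |p(1)| = 8; equality at z=1: no.


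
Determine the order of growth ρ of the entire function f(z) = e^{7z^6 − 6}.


|e^{7z^6 − 6}| = e^{Re(7·z^6) + -6} ≤ e^{7|z|^6 + -6} = e^{7r^6 + -6} on |z| = r, so ρ ≤ 6. Choosing z on |z|=r so that 7·z^6 is real positive (always possible by picking arg z appropriately) gives |f(z)| = e^{7r^6 + -6}, matching the bound. The additive constant -6 does not affect log log M(r) ~ 6·log r. Hence ρ = 6.
Therefore ρ = 6.

Order ρ = 6.


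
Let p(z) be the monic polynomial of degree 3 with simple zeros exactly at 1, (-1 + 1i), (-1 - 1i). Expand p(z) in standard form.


The polynomial is p(z) = ∏_{α ∈ S} (z − α), where S = {1, (-1 + 1i), (-1 - 1i)}.
Expanding the product yields: p(z) = z^3 + z^2 -2.
Note conjugate pairs combine to real quadratics: (z − (-1+1i))(z − (-1−1i)) = z² + 2z + 2.
The resulting polynomial has degree 3 and real coefficients as required.

p(z) = z^3 + z^2 -2.


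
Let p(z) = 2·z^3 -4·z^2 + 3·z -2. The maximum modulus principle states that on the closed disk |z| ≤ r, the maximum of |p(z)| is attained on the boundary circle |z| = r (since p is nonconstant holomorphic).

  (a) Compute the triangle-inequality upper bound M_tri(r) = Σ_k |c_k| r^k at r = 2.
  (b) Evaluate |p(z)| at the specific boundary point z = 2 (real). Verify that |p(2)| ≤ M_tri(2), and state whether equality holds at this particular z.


Coefficients: c_0 = -2, c_1 = 3, c_2 = -4, c_3 = 2. Radius r = 2.
Part (a). Triangle bound: M_tri(r) = Σ_k |c_k| r^k
  = |-2|·2^0 + |3|·2^1 + |-4|·2^2 + |2|·2^3
  = 2 + 6 + 16 + 16 = 40.
This bounds M(r) := max_{|z|=r} |p(z)| from above; equality holds iff all terms c_k z^k can be made to align in phase at a single z on |z|=r.
Part (b). At z = 2 (real, on the circle |z| = r):
  p(2) = (-2)·2^0 + (3)·2^1 + (-4)·2^2 + (2)·2^3 = 4.
  |p(2)| = 4.
Check: |p(2)| = 4 ≤ 40 = M_tri(2). ✓ Equality does not hold at z = 2 (the coefficients have mixed signs, so the terms do not all align in phase there).

M_tri(2) = 40; |p(2)| = 4; equality at z=2: no.


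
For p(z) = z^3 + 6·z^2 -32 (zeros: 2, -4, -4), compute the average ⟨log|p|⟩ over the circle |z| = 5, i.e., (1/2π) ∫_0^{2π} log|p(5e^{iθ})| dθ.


Zeros: -4, -4, 2; r = 5.
Inside |z| < r: -4, -4, 2. Outside (|z| ≥ r): ∅.
p(0) = -32, so log|p(0)| = log(32) = 3.4657.
Apply Jensen: I(r) = log|p(0)| + Σ_k log(r/|z_k|), summed over zeros inside |z| < r.
  log(r/|z_k|) for z_k = 2: log(5/2) = 0.9163
  log(r/|z_k|) for z_k = -4: log(5/4) = 0.2231
  log(r/|z_k|) for z_k = -4: log(5/4) = 0.2231
Sum over inside zeros: 1.3626.
I(r) = log|p(0)| + (inside sum) = 3.4657 + 1.3626 = 4.8283.
Closed form (all zeros inside, monic): I(r) = n·log(r) = 3·log(5) = 4.8283. ✓

I(r) ≈ 4.8283.


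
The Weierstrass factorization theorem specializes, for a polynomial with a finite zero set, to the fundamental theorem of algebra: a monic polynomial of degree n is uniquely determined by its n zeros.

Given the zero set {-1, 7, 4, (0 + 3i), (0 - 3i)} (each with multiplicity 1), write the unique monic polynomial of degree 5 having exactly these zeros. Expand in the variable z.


The polynomial is p(z) = ∏_{α ∈ S} (z − α), where S = {-1, 7, 4, (0 + 3i), (0 - 3i)}.
Expanding the product yields: p(z) = z^5 -10·z^4 + 26·z^3 -62·z^2 + 153·z + 252.
Note conjugate pairs combine to real quadratics: (z − (0+3i))(z − (0−3i)) = z² + 9.
The resulting polynomial has degree 5 and real coefficients as required.

p(z) = z^5 -10·z^4 + 26·z^3 -62·z^2 + 153·z + 252.


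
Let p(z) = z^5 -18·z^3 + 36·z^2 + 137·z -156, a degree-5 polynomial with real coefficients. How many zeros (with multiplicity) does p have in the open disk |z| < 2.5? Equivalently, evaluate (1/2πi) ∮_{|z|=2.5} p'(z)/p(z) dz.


The zeros of p are: 1, (3 + 2i), (3 - 2i), -4, -3.
Their magnitudes are: 1, 3.606, 3.606, 4, 3.
Zeros with |z| < R = 2.5: 1.
Count = 1.
By the argument principle, (1/2πi) ∮_{|z|=R} p'(z)/p(z) dz equals exactly this count.

Number of zeros inside |z| < 2.5: 1.


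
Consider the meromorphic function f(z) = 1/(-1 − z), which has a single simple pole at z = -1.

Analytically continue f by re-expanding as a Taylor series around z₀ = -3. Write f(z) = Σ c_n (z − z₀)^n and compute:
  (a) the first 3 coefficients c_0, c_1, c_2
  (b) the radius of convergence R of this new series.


Let w = z − z₀, so z = z₀ + w.
Then -1 − z = -1 − (z₀ + w) = (-1 − z₀) − w = 2 − w.
f(z) = 1/(2 − w) = (1/(2)) · 1/(1 − w/(2)) = Σ_{n≥0} w^n / (2)^(n+1).
So c_n = 1/(2)^(n+1):
  c_0 = 1/(2)^1 = 1/2.
  c_1 = 1/(2)^2 = 1/4.
  c_2 = 1/(2)^3 = 1/8.
The series is valid for |w/d| < 1, i.e. |z − z₀| < |d|.
Radius of convergence: R = |-1 − z₀| = |2| = 2 (distance from z₀ to the singularity z = -1).

c_0 = 1/2, c_1 = 1/4, c_2 = 1/8; R = 2.


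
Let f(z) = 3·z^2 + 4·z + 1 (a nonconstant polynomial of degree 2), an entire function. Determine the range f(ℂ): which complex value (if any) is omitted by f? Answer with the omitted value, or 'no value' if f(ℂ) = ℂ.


Little Picard bounds the complement of f(ℂ) to at most one point.
For every w ∈ ℂ, the equation p(z) − w = 0 is a nonconstant polynomial in z and hence has at least one root by the fundamental theorem of algebra. So p is surjective onto ℂ, omitting no value.

Omitted value: no value.


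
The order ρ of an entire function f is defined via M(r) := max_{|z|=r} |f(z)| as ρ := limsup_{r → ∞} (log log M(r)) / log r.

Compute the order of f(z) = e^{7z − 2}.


|e^{7z − 2}| = e^{Re(7·z) + -2} ≤ e^{7|z|^1 + -2} = e^{7r^1 + -2} on |z| = r, so ρ ≤ 1. Choosing z on |z|=r so that 7·z is real positive (always possible by picking arg z appropriately) gives |f(z)| = e^{7r^1 + -2}, matching the bound. The additive constant -2 does not affect log log M(r) ~ 1·log r. Hence ρ = 1.
Therefore ρ = 1.

Order ρ = 1.


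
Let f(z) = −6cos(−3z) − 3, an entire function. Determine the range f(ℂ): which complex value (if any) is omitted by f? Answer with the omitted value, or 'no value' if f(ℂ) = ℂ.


Little Picard bounds the complement of f(ℂ) to at most one point.
cos is entire and surjective onto ℂ: for every w ∈ ℂ, cos(ζ) = w has a solution ζ ∈ ℂ (e.g., via the complex inverse arccos). With ζ = −3z this gives z = ζ/(-3). Then -6·cos(−3z) takes every value in -6·ℂ = ℂ, and adding -3 is a bijection of ℂ. So f is surjective and omits no value. (Note: only on the real line is cos bounded by [−1, 1].)

Omitted value: no value.


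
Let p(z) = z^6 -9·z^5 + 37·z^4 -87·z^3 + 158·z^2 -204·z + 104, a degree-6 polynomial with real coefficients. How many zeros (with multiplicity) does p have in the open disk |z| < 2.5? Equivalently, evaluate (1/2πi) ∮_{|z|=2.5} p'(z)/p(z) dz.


The zeros of p are: 1, (0 + 2i), (0 - 2i), 2, (3 + 2i), (3 - 2i).
Their magnitudes are: 1, 2, 2, 2, 3.606, 3.606.
Zeros with |z| < R = 2.5: 1, (0 + 2i), (0 - 2i), 2.
Count = 4.
By the argument principle, (1/2πi) ∮_{|z|=R} p'(z)/p(z) dz equals exactly this count.

Number of zeros inside |z| < 2.5: 4.


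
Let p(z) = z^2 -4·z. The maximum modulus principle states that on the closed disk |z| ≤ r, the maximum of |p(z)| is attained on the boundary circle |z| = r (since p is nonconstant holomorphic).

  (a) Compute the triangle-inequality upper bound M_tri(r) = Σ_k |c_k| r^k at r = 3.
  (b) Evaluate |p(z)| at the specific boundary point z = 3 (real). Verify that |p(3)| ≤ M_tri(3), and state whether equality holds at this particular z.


Coefficients: c_0 = 0, c_1 = -4, c_2 = 1. Radius r = 3.
Part (a). Triangle bound: M_tri(r) = Σ_k |c_k| r^k
  = |0|·3^0 + |-4|·3^1 + |1|·3^2
  = 0 + 12 + 9 = 21.
This bounds M(r) := max_{|z|=r} |p(z)| from above; equality holds iff all terms c_k z^k can be made to align in phase at a single z on |z|=r.
Part (b). At z = 3 (real, on the circle |z| = r):
  p(3) = (0)·3^0 + (-4)·3^1 + (1)·3^2 = -3.
  |p(3)| = 3.
Check: |p(3)| = 3 ≤ 21 = M_tri(3). ✓ Equality does not hold at z = 3 (the coefficients have mixed signs, so the terms do not all align in phase there).

M_tri(3) = 21; |p(3)| = 3; equality at z=3: no.


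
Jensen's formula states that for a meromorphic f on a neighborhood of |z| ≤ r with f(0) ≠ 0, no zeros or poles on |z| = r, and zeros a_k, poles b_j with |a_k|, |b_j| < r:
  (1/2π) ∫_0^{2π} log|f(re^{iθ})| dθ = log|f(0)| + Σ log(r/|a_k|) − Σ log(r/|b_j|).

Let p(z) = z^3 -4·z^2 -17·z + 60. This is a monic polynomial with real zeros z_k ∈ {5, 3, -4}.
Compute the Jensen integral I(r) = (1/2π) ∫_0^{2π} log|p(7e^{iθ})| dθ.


Zeros: -4, 3, 5; r = 7.
Inside |z| < r: -4, 3, 5. Outside (|z| ≥ r): ∅.
p(0) = 60, so log|p(0)| = log(60) = 4.0943.
Apply Jensen: I(r) = log|p(0)| + Σ_k log(r/|z_k|), summed over zeros inside |z| < r.
  log(r/|z_k|) for z_k = 5: log(7/5) = 0.3365
  log(r/|z_k|) for z_k = 3: log(7/3) = 0.8473
  log(r/|z_k|) for z_k = -4: log(7/4) = 0.5596
Sum over inside zeros: 1.7434.
I(r) = log|p(0)| + (inside sum) = 4.0943 + 1.7434 = 5.8377.
Closed form (all zeros inside, monic): I(r) = n·log(r) = 3·log(7) = 5.8377. ✓

I(r) ≈ 5.8377.


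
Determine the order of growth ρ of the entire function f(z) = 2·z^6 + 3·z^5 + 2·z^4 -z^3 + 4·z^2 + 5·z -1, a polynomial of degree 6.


|f(z)| ≤ Σ|c_k|·r^k = O(r^6) as r → ∞. Polynomial growth is O(e^{r^ε}) for every ε > 0 (since r^6/e^{r^ε} → 0), so ρ ≤ ε for all ε > 0, i.e. ρ = 0. Every nonconstant polynomial has order 0.
Therefore ρ = 0.

Order ρ = 0.


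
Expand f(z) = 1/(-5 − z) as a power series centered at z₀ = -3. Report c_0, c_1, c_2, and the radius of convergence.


Let w = z − z₀, so z = z₀ + w.
Then -5 − z = -5 − (z₀ + w) = (-5 − z₀) − w = -2 − w.
f(z) = 1/(-2 − w) = (1/(-2)) · 1/(1 − w/(-2)) = Σ_{n≥0} w^n / (-2)^(n+1).
So c_n = 1/(-2)^(n+1):
  c_0 = 1/(-2)^1 = -1/2.
  c_1 = 1/(-2)^2 = 1/4.
  c_2 = 1/(-2)^3 = -1/8.
The series is valid for |w/d| < 1, i.e. |z − z₀| < |d|.
Radius of convergence: R = |-5 − z₀| = |-2| = 2 (distance from z₀ to the singularity z = -5).

c_0 = -1/2, c_1 = 1/4, c_2 = -1/8; R = 2.


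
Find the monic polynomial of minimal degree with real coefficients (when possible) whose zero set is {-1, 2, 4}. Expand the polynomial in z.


The polynomial is p(z) = ∏_{α ∈ S} (z − α), where S = {-1, 2, 4}.
Expanding the product yields: p(z) = z^3 -5·z^2 + 2·z + 8.
The resulting polynomial has degree 3 and real coefficients as required.

p(z) = z^3 -5·z^2 + 2·z + 8.


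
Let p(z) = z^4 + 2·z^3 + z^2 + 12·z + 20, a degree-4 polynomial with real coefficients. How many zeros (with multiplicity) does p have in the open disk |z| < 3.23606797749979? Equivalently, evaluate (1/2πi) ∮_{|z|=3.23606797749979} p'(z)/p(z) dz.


The zeros of p are: (1 + 2i), (1 - 2i), -2, -2.
Their magnitudes are: 2.236, 2.236, 2, 2.
Zeros with |z| < R = 3.23606797749979: (1 + 2i), (1 - 2i), -2, -2.
Count = 4.
By the argument principle, (1/2πi) ∮_{|z|=R} p'(z)/p(z) dz equals exactly this count.

Number of zeros inside |z| < 3.23606797749979: 4.


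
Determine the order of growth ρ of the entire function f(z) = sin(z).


sin(w) is a linear combination of e^{iw} and e^{−iw} (or e^w, e^{−w} in the hyperbolic case), so |sin(w)| ≤ e^{|w|}. With w = z, |w| ≤ 1|z| + 0 = 1r + 0 on |z| = r, giving M(r) ≤ e^{1r + 0}, so ρ ≤ 1. On a suitable ray (z = it for sin/cos; z = t for sinh/cosh, t real → ∞), |sin(z)| grows like e^{1|t|}/2, so ρ ≥ 1. Hence ρ = 1.
Therefore ρ = 1.

Order ρ = 1.


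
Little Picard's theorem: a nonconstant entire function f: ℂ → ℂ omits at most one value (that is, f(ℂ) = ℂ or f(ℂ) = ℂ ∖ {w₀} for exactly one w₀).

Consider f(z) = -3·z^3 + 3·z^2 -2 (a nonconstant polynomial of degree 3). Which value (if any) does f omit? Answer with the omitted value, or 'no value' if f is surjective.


Little Picard bounds the complement of f(ℂ) to at most one point.
For every w ∈ ℂ, the equation p(z) − w = 0 is a nonconstant polynomial in z and hence has at least one root by the fundamental theorem of algebra. So p is surjective onto ℂ, omitting no value.

Omitted value: no value.


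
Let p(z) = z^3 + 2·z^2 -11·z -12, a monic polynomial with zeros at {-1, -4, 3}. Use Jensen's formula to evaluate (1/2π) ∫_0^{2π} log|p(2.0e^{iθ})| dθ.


Zeros: -4, -1, 3; r = 2.0.
Inside |z| < r: -1. Outside (|z| ≥ r): -4, 3.
p(0) = -12, so log|p(0)| = log(12) = 2.4849.
Apply Jensen: I(r) = log|p(0)| + Σ_k log(r/|z_k|), summed over zeros inside |z| < r.
  log(r/|z_k|) for z_k = -1: log(2.0/1) = 0.6931
  Outside zeros (-4, 3) contribute nothing to the Jensen sum.
Sum over inside zeros: 0.6931.
I(r) = log|p(0)| + (inside sum) = 2.4849 + 0.6931 = 3.1781.
Note: since some zeros are outside |z| ≤ r, the simplified n·log(r) form does NOT apply — only the inside zeros contribute.

I(r) ≈ 3.1781.


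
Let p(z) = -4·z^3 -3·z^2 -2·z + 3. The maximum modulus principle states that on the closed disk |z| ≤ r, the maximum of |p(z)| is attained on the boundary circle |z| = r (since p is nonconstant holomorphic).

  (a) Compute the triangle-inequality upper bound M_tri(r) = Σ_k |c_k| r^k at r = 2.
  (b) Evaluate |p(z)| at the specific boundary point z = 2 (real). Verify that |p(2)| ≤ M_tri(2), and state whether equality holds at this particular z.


Coefficients: c_0 = 3, c_1 = -2, c_2 = -3, c_3 = -4. Radius r = 2.
Part (a). Triangle bound: M_tri(r) = Σ_k |c_k| r^k
  = |3|·2^0 + |-2|·2^1 + |-3|·2^2 + |-4|·2^3
  = 3 + 4 + 12 + 32 = 51.
This bounds M(r) := max_{|z|=r} |p(z)| from above; equality holds iff all terms c_k z^k can be made to align in phase at a single z on |z|=r.
Part (b). At z = 2 (real, on the circle |z| = r):
  p(2) = (3)·2^0 + (-2)·2^1 + (-3)·2^2 + (-4)·2^3 = -45.
  |p(2)| = 45.
Check: |p(2)| = 45 ≤ 51 = M_tri(2). ✓ Equality does not hold at z = 2 (the coefficients have mixed signs, so the terms do not all align in phase there).

M_tri(2) = 51; |p(2)| = 45; equality at z=2: no.


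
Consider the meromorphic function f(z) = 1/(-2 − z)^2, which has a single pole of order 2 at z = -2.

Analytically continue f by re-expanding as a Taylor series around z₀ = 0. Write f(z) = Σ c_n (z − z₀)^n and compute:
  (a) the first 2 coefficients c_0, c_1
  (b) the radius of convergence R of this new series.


Let w = z − z₀, so z = z₀ + w.
Then -2 − z = -2 − (z₀ + w) = (-2 − z₀) − w = -2 − w.
f(z) = 1/(-2 − w)^2 = (1/(-2)^2) · (1 − w/(-2))^{−2}.
By the binomial series (1−u)^{−2} = Σ_{n≥0} C(n+1, 1) u^n for |u|<1, with u = w/(-2):
  c_n = C(n+1, 1) / (-2)^(n+2).
  c_0 = 1/(-2)^2 = 1/4.
  c_1 = 2/(-2)^3 = -1/4.
The series is valid for |w/d| < 1, i.e. |z − z₀| < |d|.
Radius of convergence: R = |-2 − z₀| = |-2| = 2 (distance from z₀ to the singularity z = -2).

c_0 = 1/4, c_1 = -1/4; R = 2.


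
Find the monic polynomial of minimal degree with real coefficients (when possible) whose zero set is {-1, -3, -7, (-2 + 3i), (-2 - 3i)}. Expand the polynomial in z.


The polynomial is p(z) = ∏_{α ∈ S} (z − α), where S = {-1, -3, -7, (-2 + 3i), (-2 - 3i)}.
Expanding the product yields: p(z) = z^5 + 15·z^4 + 88·z^3 + 288·z^2 + 487·z + 273.
Note conjugate pairs combine to real quadratics: (z − (-2+3i))(z − (-2−3i)) = z² + 4z + 13.
The resulting polynomial has degree 5 and real coefficients as required.

p(z) = z^5 + 15·z^4 + 88·z^3 + 288·z^2 + 487·z + 273.


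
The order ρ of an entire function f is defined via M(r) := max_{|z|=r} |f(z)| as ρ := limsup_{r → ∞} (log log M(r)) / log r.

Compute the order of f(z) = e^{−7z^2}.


|e^{−7z^2}| = e^{Re(-7·z^2) + 0} ≤ e^{7|z|^2 + 0} = e^{7r^2 + 0} on |z| = r, so ρ ≤ 2. Choosing z on |z|=r so that -7·z^2 is real positive (always possible by picking arg z appropriately) gives |f(z)| = e^{7r^2 + 0}, matching the bound. The additive constant 0 does not affect log log M(r) ~ 2·log r. Hence ρ = 2.
Therefore ρ = 2.

Order ρ = 2.


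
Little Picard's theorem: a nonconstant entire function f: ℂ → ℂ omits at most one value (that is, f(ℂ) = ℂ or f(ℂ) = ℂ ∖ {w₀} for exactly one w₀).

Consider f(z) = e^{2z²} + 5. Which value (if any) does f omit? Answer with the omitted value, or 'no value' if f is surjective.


Little Picard bounds the complement of f(ℂ) to at most one point.
The exponent g(z) = 2z² is a nonconstant polynomial, hence surjective onto ℂ. So e^{g(z)} takes every value in {e^w : w ∈ ℂ} = ℂ ∖ {0}. Adding 5 shifts the range to ℂ ∖ {5}. f omits exactly 5.

Omitted value: 5.


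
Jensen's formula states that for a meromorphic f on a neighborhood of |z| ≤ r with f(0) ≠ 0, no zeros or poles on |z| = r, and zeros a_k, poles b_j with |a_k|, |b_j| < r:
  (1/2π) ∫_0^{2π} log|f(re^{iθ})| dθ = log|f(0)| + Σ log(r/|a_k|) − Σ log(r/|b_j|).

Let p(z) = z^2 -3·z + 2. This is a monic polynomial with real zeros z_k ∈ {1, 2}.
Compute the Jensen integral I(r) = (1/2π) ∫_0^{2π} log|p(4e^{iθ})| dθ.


Zeros: 1, 2; r = 4.
Inside |z| < r: 1, 2. Outside (|z| ≥ r): ∅.
p(0) = 2, so log|p(0)| = log(2) = 0.6931.
Apply Jensen: I(r) = log|p(0)| + Σ_k log(r/|z_k|), summed over zeros inside |z| < r.
  log(r/|z_k|) for z_k = 1: log(4/1) = 1.3863
  log(r/|z_k|) for z_k = 2: log(4/2) = 0.6931
Sum over inside zeros: 2.0794.
I(r) = log|p(0)| + (inside sum) = 0.6931 + 2.0794 = 2.7726.
Closed form (all zeros inside, monic): I(r) = n·log(r) = 2·log(4) = 2.7726. ✓

I(r) ≈ 2.7726.
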